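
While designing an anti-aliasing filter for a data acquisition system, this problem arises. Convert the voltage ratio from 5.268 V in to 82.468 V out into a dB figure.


Voltage gain in dB:
G = 20 * log10(Vout / Vin)
  = 20 * log10(82.468 / 5.268)
  = 20 * log10(15.654518)
  = 20 * 1.19464
  = 23.89 dB

23.89 dB


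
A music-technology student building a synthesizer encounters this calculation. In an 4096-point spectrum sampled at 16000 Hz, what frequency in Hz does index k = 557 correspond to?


Frequency of DFT bin k:
f_k = k * fs / N
    = 557 * 16000 / 4096
    = 8912000 / 4096
    = 2175.781 Hz

2175.781 Hz


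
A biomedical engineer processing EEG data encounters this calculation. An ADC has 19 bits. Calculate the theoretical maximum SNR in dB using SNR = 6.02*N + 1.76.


Theoretical SNR for a full-scale sinusoid:
SNR = 6.02 * N + 1.76
    = 6.02 * 19 + 1.76
    = 114.38 + 1.76
    = 116.14 dB

116.14 dB


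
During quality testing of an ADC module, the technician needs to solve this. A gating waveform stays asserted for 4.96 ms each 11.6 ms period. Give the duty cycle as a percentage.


Duty cycle as a percentage:
DC = (t_on / T) * 100
   = (4.96 / 11.6) * 100
   = 0.427586 * 100
   = 42.76 %

42.76 %


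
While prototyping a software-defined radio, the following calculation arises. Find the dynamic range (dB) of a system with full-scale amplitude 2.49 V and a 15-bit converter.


Dynamic range from full-scale to LSB:
V_min = V_max / 2^bits = 2.49 / 2^15
DR = 20 * log10(V_max / V_min)
   = 20 * log10(2^15)
   = 20 * 15 * log10(2)
   = 90.31 dB

90.31 dB


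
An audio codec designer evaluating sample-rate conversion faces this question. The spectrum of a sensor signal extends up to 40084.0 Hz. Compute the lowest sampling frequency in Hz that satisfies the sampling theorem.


The Nyquist rate is twice the maximum frequency component.
fs_min = 2 * fmax
      = 2 * 40084.0
      = 80168.0 Hz

80168.0


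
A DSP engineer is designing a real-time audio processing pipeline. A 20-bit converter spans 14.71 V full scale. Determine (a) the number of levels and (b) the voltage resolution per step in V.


Step 1 — number of quantization levels:
L = 2^N = 2^20 = 1048576

Step 2 — LSB step size:
delta = Vfs / L
      = 14.71 / 1048576
      = 1.403e-05 V

Levels = 1048576; step size = 1.403e-05 V


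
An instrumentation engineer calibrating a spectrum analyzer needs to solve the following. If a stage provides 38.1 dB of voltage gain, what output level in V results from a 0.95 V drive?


Output voltage from dB gain:
V_out = V_in * 10^(gain_dB / 20)
      = 0.95 * 10^(38.1 / 20)
      = 0.95 * 80.352612
      = 76.335 V

76.335 V


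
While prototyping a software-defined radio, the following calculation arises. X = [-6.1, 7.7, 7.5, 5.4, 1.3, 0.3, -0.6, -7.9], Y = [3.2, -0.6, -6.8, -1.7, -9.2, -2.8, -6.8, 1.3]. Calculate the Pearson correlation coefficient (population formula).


Pearson correlation coefficient (population):
r = cov(X,Y) / (std(X) * std(Y))
Mean X = 0.95, Mean Y = -2.925
Cov(X,Y) = -10.135
Std(X) = 5.468546, Std(Y) = 4.057324
r = -0.4568

-0.4568


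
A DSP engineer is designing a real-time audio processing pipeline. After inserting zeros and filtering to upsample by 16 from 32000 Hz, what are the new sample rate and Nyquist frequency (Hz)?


Step 1 — output sample rate after interpolation by L:
fs_out = L * fs_in = 16 * 32000 = 512000 Hz

Step 2 — Nyquist frequency of the output stream:
f_Nyq = fs_out / 2 = 512000 / 2 = 256000.0 Hz

fs_out = 512000 Hz; f_Nyquist = 256000.0 Hz


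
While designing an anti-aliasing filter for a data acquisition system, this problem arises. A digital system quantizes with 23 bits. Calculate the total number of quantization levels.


Number of quantization levels = 2^N
= 2^23
= 8388608

8388608


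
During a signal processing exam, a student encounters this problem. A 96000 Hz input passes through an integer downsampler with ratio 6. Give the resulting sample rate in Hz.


Decimation reduces the sample rate:
fs_out = fs_in / M
       = 96000 / 6
       = 16000.0 Hz

16000.0 Hz


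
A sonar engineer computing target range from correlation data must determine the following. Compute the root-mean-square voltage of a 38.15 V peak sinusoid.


RMS voltage for a sinusoidal waveform:
V_rms = V_peak / sqrt(2)
      = 38.15 / 1.414214
      = 26.976 V

26.976 V


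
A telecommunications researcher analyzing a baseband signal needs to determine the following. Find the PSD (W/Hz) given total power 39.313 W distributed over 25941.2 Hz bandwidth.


Power spectral density:
PSD = P / BW
    = 39.313 / 25941.2
    = 0.00151547 W/Hz

0.00151547 W/Hz


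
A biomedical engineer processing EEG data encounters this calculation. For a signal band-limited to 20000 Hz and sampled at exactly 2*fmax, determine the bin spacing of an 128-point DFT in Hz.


Step 1 — Nyquist sampling rate:
fs = 2 * fmax = 2 * 20000 = 40000 Hz

Step 2 — DFT bin spacing:
df = fs / N = 40000 / 128 = 312.5 Hz

312.5 Hz


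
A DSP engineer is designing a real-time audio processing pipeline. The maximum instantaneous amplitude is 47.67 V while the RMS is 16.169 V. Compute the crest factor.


Crest factor is the ratio of peak to RMS:
CF = V_peak / V_rms
   = 47.67 / 16.169
   = 2.9482

2.9482


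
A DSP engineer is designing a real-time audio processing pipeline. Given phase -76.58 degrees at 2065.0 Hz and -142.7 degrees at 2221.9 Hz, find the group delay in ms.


Group delay from phase difference:
tau = -d(phi)/d(omega)
d(phi) = -66.12 deg = -1.154012 rad
d(omega) = 2*pi*(2221.9 - 2065.0) = 985.8318 rad/s
tau = -(-1.154012) / 985.8318
    = 1.1706 ms

1.1706 ms


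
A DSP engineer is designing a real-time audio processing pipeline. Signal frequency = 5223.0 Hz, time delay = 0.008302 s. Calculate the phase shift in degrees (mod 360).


Phase shift from frequency and time delay:
phi = 360 * f * t_delay
    = 360 * 5223.0 * 0.008302
    = 15610.08 degrees
    mod 360 = 130.08 degrees

130.08 degrees


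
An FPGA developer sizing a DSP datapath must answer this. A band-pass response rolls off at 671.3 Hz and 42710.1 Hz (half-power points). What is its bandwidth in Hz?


Bandwidth is the difference of -3dB frequencies:
BW = f_high - f_low
   = 42710.1 - 671.3
   = 42038.8 Hz

42038.8 Hz


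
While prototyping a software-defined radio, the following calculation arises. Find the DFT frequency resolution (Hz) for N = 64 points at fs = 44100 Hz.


DFT frequency resolution:
df = fs / N
   = 44100 / 64
   = 689.0625 Hz

689.0625 Hz


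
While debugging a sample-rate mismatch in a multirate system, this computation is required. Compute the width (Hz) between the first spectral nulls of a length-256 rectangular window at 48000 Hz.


Main lobe width for a rectangular window:
Width = 2 * fs / N
      = 2 * 48000 / 256
      = 96000 / 256
      = 375.0 Hz

375.0 Hz


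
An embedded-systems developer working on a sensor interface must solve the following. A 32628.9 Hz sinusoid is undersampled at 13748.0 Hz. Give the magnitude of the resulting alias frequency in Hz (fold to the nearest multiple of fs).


Compute the nearest integer multiple of fs to the signal:
n = round(32628.9 / 13748.0) = 2
f_alias = |32628.9 - 2 * 13748.0|
        = |32628.9 - 27496.0|
        = 5132.9 Hz

5132.9


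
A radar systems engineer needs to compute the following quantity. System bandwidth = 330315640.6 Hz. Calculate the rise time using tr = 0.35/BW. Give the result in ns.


Rise time from bandwidth relationship:
tr = 0.35 / BW
   = 0.35 / 330315640.6
   = 1.059592574e-09 s
   = 1.0596 ns

1.0596 ns


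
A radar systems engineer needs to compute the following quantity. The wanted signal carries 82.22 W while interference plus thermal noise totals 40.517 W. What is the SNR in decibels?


SNR in decibels:
SNR = 10 * log10(Ps / Pn)
    = 10 * log10(82.22 / 40.517)
    = 10 * log10(2.0293)
    = 10 * 0.3073
    = 3.07 dB

3.07 dB


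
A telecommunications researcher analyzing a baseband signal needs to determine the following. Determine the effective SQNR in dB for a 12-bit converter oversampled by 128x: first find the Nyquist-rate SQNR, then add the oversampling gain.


Step 1 — baseline SQNR at Nyquist:
SQNR_base = 6.02*N + 1.76
          = 6.02*12 + 1.76
          = 74.0 dB

Step 2 — oversampling processing gain:
G = 10*log10(OSR) = 10*log10(128) = 21.07 dB

Step 3 — total:
SQNR_total = 74.0 + 21.07 = 95.07 dB

Base SQNR = 74.0 dB; oversampled SQNR = 95.07 dB


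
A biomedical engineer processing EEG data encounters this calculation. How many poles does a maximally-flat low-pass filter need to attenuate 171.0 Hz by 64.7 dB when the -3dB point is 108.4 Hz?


Butterworth filter order formula:
n = log10(10^(A/10) - 1) / (2 * log10(f_stop/f_pass))
10^(64.7/10) - 1 = 2951208.2267
f_stop/f_pass = 171.0 / 108.4 = 1.5775
n = 16.3411 -> ceil = 17

17


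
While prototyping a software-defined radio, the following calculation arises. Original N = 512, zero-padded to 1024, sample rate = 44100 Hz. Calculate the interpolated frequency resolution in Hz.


Frequency resolution after zero-padding:
N_padded = 512 * 2 = 1024
df = fs / N_padded
   = 44100 / 1024
   = 43.0664 Hz

43.0664 Hz


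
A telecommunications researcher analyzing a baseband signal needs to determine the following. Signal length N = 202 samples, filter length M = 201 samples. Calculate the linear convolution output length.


Linear convolution output length:
L = N + M - 1
  = 202 + 201 - 1
  = 402 samples

402


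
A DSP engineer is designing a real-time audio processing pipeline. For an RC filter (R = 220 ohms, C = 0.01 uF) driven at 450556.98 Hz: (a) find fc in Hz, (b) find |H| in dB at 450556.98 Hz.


Step 1 — cutoff frequency:
fc = 1 / (2*pi*R*C)
C = 0.01 uF = 1e-08 F
fc = 1 / (2*pi*220*1e-08)
   = 72343.156 Hz

Step 2 — magnitude at f = 450556.98 Hz:
|H(f)| = 1 / sqrt(1 + (f/fc)^2)
f/fc = 450556.98 / 72343.156 = 6.228053
|H| = 1 / sqrt(1 + 38.788644) = 0.1585333
|H|_dB = 20*log10(0.1585333) = -16.0 dB

fc = 72343.156 Hz; |H(450556.98 Hz)| = -16.0 dB


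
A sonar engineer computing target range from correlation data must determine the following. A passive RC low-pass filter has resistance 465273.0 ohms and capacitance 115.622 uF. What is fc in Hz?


Cutoff frequency of a first-order RC filter:
fc = 1 / (2 * pi * R * C)
C = 115.622 uF = 0.000115622 F
fc = 1 / (2 * pi * 465273.0 * 0.000115622)
   = 1 / 338.00894751311
   = 0.002959 Hz

0.002959 Hz


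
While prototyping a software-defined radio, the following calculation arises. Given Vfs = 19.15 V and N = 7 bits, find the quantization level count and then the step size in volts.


Step 1 — number of quantization levels:
L = 2^N = 2^7 = 128

Step 2 — LSB step size:
delta = Vfs / L
      = 19.15 / 128
      = 0.14960937 V

Levels = 128; step size = 0.14960937 V


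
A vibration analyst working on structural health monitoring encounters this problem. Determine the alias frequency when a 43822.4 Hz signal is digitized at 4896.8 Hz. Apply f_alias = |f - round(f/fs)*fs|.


Compute the nearest integer multiple of fs to the signal:
n = round(43822.4 / 4896.8) = 9
f_alias = |43822.4 - 9 * 4896.8|
        = |43822.4 - 44071.2|
        = 248.8 Hz

248.8


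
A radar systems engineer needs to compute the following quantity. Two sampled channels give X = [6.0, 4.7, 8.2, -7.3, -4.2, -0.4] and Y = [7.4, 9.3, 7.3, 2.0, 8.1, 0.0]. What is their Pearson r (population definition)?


Pearson correlation coefficient (population):
r = cov(X,Y) / (std(X) * std(Y))
Mean X = 1.1667, Mean Y = 5.6833
Cov(X,Y) = 9.927778
Std(X) = 5.601389, Std(Y) = 3.424138
r = 0.5176

0.5176


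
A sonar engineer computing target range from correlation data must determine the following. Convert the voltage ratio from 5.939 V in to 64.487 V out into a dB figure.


Voltage gain in dB:
G = 20 * log10(Vout / Vin)
  = 20 * log10(64.487 / 5.939)
  = 20 * log10(10.858225)
  = 20 * 1.035759
  = 20.72 dB

20.72 dB


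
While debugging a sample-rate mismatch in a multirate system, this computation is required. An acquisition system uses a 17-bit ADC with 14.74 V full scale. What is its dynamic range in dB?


Dynamic range from full-scale to LSB:
V_min = V_max / 2^bits = 14.74 / 2^17
DR = 20 * log10(V_max / V_min)
   = 20 * log10(2^17)
   = 20 * 17 * log10(2)
   = 102.35 dB

102.35 dB


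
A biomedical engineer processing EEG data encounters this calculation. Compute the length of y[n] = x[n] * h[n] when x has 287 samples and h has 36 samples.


Linear convolution output length:
L = N + M - 1
  = 287 + 36 - 1
  = 322 samples

322


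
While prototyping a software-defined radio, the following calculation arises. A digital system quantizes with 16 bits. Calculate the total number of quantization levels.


Number of quantization levels = 2^N
= 2^16
= 65536

65536


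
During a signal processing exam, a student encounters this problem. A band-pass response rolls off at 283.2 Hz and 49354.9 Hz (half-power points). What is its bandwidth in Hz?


Bandwidth is the difference of -3dB frequencies:
BW = f_high - f_low
   = 49354.9 - 283.2
   = 49071.7 Hz

49071.7 Hz


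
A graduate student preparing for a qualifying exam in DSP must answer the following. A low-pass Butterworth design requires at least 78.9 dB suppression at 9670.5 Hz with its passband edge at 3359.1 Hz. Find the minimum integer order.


Butterworth filter order formula:
n = log10(10^(A/10) - 1) / (2 * log10(f_stop/f_pass))
10^(78.9/10) - 1 = 77624710.6629
f_stop/f_pass = 9670.5 / 3359.1 = 2.8789
n = 8.5905 -> ceil = 9

9


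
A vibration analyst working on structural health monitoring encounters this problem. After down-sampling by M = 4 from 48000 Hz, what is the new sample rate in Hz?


Decimation reduces the sample rate:
fs_out = fs_in / M
       = 48000 / 4
       = 12000.0 Hz

12000.0 Hz


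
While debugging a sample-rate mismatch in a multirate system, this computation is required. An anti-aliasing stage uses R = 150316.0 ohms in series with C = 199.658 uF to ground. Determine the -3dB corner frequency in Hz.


Cutoff frequency of a first-order RC filter:
fc = 1 / (2 * pi * R * C)
C = 199.658 uF = 0.000199658 F
fc = 1 / (2 * pi * 150316.0 * 0.000199658)
   = 1 / 188.56965008414
   = 0.005303 Hz

0.005303 Hz


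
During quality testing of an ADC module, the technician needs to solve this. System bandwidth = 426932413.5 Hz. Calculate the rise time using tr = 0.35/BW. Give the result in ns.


Rise time from bandwidth relationship:
tr = 0.35 / BW
   = 0.35 / 426932413.5
   = 8.198018912e-10 s
   = 0.8198 ns

0.8198 ns


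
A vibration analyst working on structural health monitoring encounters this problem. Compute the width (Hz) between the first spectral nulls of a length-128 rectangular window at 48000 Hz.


Main lobe width for a rectangular window:
Width = 2 * fs / N
      = 2 * 48000 / 128
      = 96000 / 128
      = 750.0 Hz

750.0 Hz


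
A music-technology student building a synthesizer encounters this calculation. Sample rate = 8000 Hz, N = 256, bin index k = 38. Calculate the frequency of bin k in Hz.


Frequency of DFT bin k:
f_k = k * fs / N
    = 38 * 8000 / 256
    = 304000 / 256
    = 1187.5 Hz

1187.5 Hz


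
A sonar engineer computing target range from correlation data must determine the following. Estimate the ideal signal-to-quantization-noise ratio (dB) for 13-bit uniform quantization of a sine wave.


Theoretical SNR for a full-scale sinusoid:
SNR = 6.02 * N + 1.76
    = 6.02 * 13 + 1.76
    = 78.26 + 1.76
    = 80.02 dB

80.02 dB


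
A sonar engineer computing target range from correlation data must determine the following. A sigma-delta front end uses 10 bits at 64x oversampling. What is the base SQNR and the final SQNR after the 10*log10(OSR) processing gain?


Step 1 — baseline SQNR at Nyquist:
SQNR_base = 6.02*N + 1.76
          = 6.02*10 + 1.76
          = 61.96 dB

Step 2 — oversampling processing gain:
G = 10*log10(OSR) = 10*log10(64) = 18.06 dB

Step 3 — total:
SQNR_total = 61.96 + 18.06 = 80.02 dB

Base SQNR = 61.96 dB; oversampled SQNR = 80.02 dB


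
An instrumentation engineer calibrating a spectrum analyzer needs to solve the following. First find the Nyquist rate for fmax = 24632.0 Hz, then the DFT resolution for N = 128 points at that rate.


Step 1 — Nyquist sampling rate:
fs = 2 * fmax = 2 * 24632.0 = 49264.0 Hz

Step 2 — DFT bin spacing:
df = fs / N = 49264.0 / 128 = 384.875 Hz

384.875 Hz


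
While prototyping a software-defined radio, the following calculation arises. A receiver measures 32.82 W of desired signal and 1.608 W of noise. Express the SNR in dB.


SNR in decibels:
SNR = 10 * log10(Ps / Pn)
    = 10 * log10(32.82 / 1.608)
    = 10 * log10(20.4104)
    = 10 * 1.3099
    = 13.1 dB

13.1 dB


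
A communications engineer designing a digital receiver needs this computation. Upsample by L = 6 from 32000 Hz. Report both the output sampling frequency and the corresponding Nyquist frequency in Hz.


Step 1 — output sample rate after interpolation by L:
fs_out = L * fs_in = 6 * 32000 = 192000 Hz

Step 2 — Nyquist frequency of the output stream:
f_Nyq = fs_out / 2 = 192000 / 2 = 96000.0 Hz

fs_out = 192000 Hz; f_Nyquist = 96000.0 Hz


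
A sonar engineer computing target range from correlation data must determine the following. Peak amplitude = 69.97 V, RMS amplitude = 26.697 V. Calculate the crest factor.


Crest factor is the ratio of peak to RMS:
CF = V_peak / V_rms
   = 69.97 / 26.697
   = 2.6209

2.6209


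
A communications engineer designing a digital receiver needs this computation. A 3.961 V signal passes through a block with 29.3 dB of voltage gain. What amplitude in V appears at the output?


Output voltage from dB gain:
V_out = V_in * 10^(gain_dB / 20)
      = 3.961 * 10^(29.3 / 20)
      = 3.961 * 29.17427
      = 115.5593 V

115.5593 V


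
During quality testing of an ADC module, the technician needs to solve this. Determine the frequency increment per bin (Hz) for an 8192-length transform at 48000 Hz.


DFT frequency resolution:
df = fs / N
   = 48000 / 8192
   = 5.8594 Hz

5.8594 Hz


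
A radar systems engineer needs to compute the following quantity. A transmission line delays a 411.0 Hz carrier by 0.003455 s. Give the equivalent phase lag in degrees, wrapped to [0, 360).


Phase shift from frequency and time delay:
phi = 360 * f * t_delay
    = 360 * 411.0 * 0.003455
    = 511.2 degrees
    mod 360 = 151.2 degrees

151.2 degrees


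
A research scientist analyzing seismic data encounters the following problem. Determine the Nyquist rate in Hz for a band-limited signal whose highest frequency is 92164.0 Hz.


The Nyquist rate is twice the maximum frequency component.
fs_min = 2 * fmax
      = 2 * 92164.0
      = 184328.0 Hz

184328.0


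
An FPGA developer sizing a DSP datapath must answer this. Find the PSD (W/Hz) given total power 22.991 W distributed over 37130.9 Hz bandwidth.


Power spectral density:
PSD = P / BW
    = 22.991 / 37130.9
    = 0.00061919 W/Hz

0.00061919 W/Hz


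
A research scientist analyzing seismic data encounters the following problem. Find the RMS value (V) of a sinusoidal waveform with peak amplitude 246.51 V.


RMS voltage for a sinusoidal waveform:
V_rms = V_peak / sqrt(2)
      = 246.51 / 1.414214
      = 174.309 V

174.309 V


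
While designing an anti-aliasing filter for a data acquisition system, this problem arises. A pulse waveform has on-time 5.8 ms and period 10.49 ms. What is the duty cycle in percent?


Duty cycle as a percentage:
DC = (t_on / T) * 100
   = (5.8 / 10.49) * 100
   = 0.552908 * 100
   = 55.29 %

55.29 %


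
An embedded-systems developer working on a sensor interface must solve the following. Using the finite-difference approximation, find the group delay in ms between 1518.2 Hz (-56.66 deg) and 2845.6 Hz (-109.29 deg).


Group delay from phase difference:
tau = -d(phi)/d(omega)
d(phi) = -52.63 deg = -0.918567 rad
d(omega) = 2*pi*(2845.6 - 1518.2) = 8340.3002 rad/s
tau = -(-0.918567) / 8340.3002
    = 0.1101 ms

0.1101 ms


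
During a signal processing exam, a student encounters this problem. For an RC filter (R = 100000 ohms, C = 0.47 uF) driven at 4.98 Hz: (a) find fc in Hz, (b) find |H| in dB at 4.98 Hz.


Step 1 — cutoff frequency:
fc = 1 / (2*pi*R*C)
C = 0.47 uF = 4.7e-07 F
fc = 1 / (2*pi*100000*4.7e-07)
   = 3.38628 Hz

Step 2 — magnitude at f = 4.98 Hz:
|H(f)| = 1 / sqrt(1 + (f/fc)^2)
f/fc = 4.98 / 3.38628 = 1.47064
|H| = 1 / sqrt(1 + 2.162782) = 0.5622965
|H|_dB = 20*log10(0.5622965) = -5.0 dB

fc = 3.38628 Hz; |H(4.98 Hz)| = -5.0 dB


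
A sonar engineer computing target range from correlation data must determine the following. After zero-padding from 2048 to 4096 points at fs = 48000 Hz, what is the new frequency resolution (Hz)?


Frequency resolution after zero-padding:
N_padded = 2048 * 2 = 4096
df = fs / N_padded
   = 48000 / 4096
   = 11.7188 Hz

11.7188 Hz


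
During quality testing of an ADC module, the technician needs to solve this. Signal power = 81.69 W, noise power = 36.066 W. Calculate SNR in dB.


SNR in decibels:
SNR = 10 * log10(Ps / Pn)
    = 10 * log10(81.69 / 36.066)
    = 10 * log10(2.265)
    = 10 * 0.3551
    = 3.55 dB

3.55 dB


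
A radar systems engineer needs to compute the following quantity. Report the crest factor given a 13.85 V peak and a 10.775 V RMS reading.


Crest factor is the ratio of peak to RMS:
CF = V_peak / V_rms
   = 13.85 / 10.775
   = 1.2854

1.2854


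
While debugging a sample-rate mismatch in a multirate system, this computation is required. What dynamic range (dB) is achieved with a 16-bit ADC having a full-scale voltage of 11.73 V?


Dynamic range from full-scale to LSB:
V_min = V_max / 2^bits = 11.73 / 2^16
DR = 20 * log10(V_max / V_min)
   = 20 * log10(2^16)
   = 20 * 16 * log10(2)
   = 96.33 dB

96.33 dB


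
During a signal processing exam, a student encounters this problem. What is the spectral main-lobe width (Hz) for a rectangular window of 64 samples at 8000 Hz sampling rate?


Main lobe width for a rectangular window:
Width = 2 * fs / N
      = 2 * 8000 / 64
      = 16000 / 64
      = 250.0 Hz

250.0 Hz


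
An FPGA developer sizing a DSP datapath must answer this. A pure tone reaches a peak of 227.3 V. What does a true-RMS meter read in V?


RMS voltage for a sinusoidal waveform:
V_rms = V_peak / sqrt(2)
      = 227.3 / 1.414214
      = 160.725 V

160.725 V


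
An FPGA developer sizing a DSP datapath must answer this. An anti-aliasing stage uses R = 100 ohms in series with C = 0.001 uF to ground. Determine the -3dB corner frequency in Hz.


Cutoff frequency of a first-order RC filter:
fc = 1 / (2 * pi * R * C)
C = 0.001 uF = 1e-09 F
fc = 1 / (2 * pi * 100 * 1e-09)
   = 1 / 6.2831853071796e-07
   = 1591549.430919 Hz

1591549.430919 Hz


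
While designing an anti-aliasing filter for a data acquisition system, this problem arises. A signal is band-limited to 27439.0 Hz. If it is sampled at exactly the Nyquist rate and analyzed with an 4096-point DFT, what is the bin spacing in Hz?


Step 1 — Nyquist sampling rate:
fs = 2 * fmax = 2 * 27439.0 = 54878.0 Hz

Step 2 — DFT bin spacing:
df = fs / N = 54878.0 / 4096 = 13.3979 Hz

13.3979 Hz


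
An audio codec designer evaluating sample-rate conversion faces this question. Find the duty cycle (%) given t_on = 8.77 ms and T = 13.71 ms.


Duty cycle as a percentage:
DC = (t_on / T) * 100
   = (8.77 / 13.71) * 100
   = 0.639679 * 100
   = 63.97 %

63.97 %


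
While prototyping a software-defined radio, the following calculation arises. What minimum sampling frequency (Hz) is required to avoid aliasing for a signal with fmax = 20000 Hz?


The Nyquist rate is twice the maximum frequency component.
fs_min = 2 * fmax
      = 2 * 20000
      = 40000 Hz

40000


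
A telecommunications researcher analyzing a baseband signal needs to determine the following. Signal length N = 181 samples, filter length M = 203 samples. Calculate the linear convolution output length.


Linear convolution output length:
L = N + M - 1
  = 181 + 203 - 1
  = 383 samples

383


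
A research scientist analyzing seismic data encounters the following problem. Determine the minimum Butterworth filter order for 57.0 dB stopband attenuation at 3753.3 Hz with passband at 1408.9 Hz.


Butterworth filter order formula:
n = log10(10^(A/10) - 1) / (2 * log10(f_stop/f_pass))
10^(57.0/10) - 1 = 501186.2336
f_stop/f_pass = 3753.3 / 1408.9 = 2.664
n = 6.6975 -> ceil = 7

7


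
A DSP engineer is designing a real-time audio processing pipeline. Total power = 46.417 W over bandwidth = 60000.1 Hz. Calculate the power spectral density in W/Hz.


Power spectral density:
PSD = P / BW
    = 46.417 / 60000.1
    = 0.00077362 W/Hz

0.00077362 W/Hz


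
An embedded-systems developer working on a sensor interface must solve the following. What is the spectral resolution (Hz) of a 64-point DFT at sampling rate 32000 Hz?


DFT frequency resolution:
df = fs / N
   = 32000 / 64
   = 500.0 Hz

500.0 Hz


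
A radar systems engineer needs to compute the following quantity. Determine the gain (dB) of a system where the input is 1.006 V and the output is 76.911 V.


Voltage gain in dB:
G = 20 * log10(Vout / Vin)
  = 20 * log10(76.911 / 1.006)
  = 20 * log10(76.452286)
  = 20 * 1.88339
  = 37.67 dB

37.67 dB


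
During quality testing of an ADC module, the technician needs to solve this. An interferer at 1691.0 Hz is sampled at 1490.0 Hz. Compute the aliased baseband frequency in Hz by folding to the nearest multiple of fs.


Compute the nearest integer multiple of fs to the signal:
n = round(1691.0 / 1490.0) = 1
f_alias = |1691.0 - 1 * 1490.0|
        = |1691.0 - 1490.0|
        = 201.0 Hz

201.0


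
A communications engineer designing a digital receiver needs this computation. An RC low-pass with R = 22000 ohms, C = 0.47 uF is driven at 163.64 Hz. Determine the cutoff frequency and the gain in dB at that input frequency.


Step 1 — cutoff frequency:
fc = 1 / (2*pi*R*C)
C = 0.47 uF = 4.7e-07 F
fc = 1 / (2*pi*22000*4.7e-07)
   = 15.3922 Hz

Step 2 — magnitude at f = 163.64 Hz:
|H(f)| = 1 / sqrt(1 + (f/fc)^2)
f/fc = 163.64 / 15.3922 = 10.631359
|H| = 1 / sqrt(1 + 113.025794) = 0.093648
|H|_dB = 20*log10(0.093648) = -20.57 dB

fc = 15.3922 Hz; |H(163.64 Hz)| = -20.57 dB


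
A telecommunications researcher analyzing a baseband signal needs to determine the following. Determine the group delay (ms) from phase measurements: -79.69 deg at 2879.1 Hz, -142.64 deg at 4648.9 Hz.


Group delay from phase difference:
tau = -d(phi)/d(omega)
d(phi) = -62.95 deg = -1.098685 rad
d(omega) = 2*pi*(4648.9 - 2879.1) = 11119.9814 rad/s
tau = -(-1.098685) / 11119.9814
    = 0.0988 ms

0.0988 ms


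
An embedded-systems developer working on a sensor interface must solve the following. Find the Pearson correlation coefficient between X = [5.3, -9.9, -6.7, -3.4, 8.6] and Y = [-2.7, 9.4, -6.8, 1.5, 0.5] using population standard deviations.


Pearson correlation coefficient (population):
r = cov(X,Y) / (std(X) * std(Y))
Mean X = -1.22, Mean Y = 0.38
Cov(X,Y) = -12.0584
Std(X) = 7.057875, Std(Y) = 5.360373
r = -0.3187

-0.3187


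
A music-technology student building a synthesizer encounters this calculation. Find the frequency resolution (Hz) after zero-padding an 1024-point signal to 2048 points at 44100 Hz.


Frequency resolution after zero-padding:
N_padded = 1024 * 2 = 2048
df = fs / N_padded
   = 44100 / 2048
   = 21.5332 Hz

21.5332 Hz


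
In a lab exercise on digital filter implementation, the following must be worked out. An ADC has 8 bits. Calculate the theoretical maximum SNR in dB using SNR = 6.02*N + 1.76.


Theoretical SNR for a full-scale sinusoid:
SNR = 6.02 * N + 1.76
    = 6.02 * 8 + 1.76
    = 48.16 + 1.76
    = 49.92 dB

49.92 dB


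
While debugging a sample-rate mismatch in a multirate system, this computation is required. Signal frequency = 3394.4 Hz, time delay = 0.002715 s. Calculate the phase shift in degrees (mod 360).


Phase shift from frequency and time delay:
phi = 360 * f * t_delay
    = 360 * 3394.4 * 0.002715
    = 3317.69 degrees
    mod 360 = 77.69 degrees

77.69 degrees


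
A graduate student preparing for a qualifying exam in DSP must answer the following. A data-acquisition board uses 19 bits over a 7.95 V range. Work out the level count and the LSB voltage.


Step 1 — number of quantization levels:
L = 2^N = 2^19 = 524288

Step 2 — LSB step size:
delta = Vfs / L
      = 7.95 / 524288
      = 1.516e-05 V

Levels = 524288; step size = 1.516e-05 V


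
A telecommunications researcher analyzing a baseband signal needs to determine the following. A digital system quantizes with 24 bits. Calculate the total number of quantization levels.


Number of quantization levels = 2^N
= 2^24
= 16777216

16777216


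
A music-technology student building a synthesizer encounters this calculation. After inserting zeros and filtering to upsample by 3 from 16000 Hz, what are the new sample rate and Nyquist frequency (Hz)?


Step 1 — output sample rate after interpolation by L:
fs_out = L * fs_in = 3 * 16000 = 48000 Hz

Step 2 — Nyquist frequency of the output stream:
f_Nyq = fs_out / 2 = 48000 / 2 = 24000.0 Hz

fs_out = 48000 Hz; f_Nyquist = 24000.0 Hz


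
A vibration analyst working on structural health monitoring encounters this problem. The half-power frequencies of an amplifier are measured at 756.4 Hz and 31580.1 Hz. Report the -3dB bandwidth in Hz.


Bandwidth is the difference of -3dB frequencies:
BW = f_high - f_low
   = 31580.1 - 756.4
   = 30823.7 Hz

30823.7 Hz


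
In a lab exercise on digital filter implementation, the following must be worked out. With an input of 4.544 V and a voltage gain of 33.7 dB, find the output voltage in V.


Output voltage from dB gain:
V_out = V_in * 10^(gain_dB / 20)
      = 4.544 * 10^(33.7 / 20)
      = 4.544 * 48.417237
      = 220.0079 V

220.0079 V


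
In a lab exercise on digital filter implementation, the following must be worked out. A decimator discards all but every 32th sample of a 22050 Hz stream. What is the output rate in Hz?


Decimation reduces the sample rate:
fs_out = fs_in / M
       = 22050 / 32
       = 689.0625 Hz

689.0625 Hz


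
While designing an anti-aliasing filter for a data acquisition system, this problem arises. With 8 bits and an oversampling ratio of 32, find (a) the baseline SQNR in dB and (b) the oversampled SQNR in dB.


Step 1 — baseline SQNR at Nyquist:
SQNR_base = 6.02*N + 1.76
          = 6.02*8 + 1.76
          = 49.92 dB

Step 2 — oversampling processing gain:
G = 10*log10(OSR) = 10*log10(32) = 15.05 dB

Step 3 — total:
SQNR_total = 49.92 + 15.05 = 64.97 dB

Base SQNR = 49.92 dB; oversampled SQNR = 64.97 dB


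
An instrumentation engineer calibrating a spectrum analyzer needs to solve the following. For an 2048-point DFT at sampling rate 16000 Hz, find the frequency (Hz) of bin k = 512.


Frequency of DFT bin k:
f_k = k * fs / N
    = 512 * 16000 / 2048
    = 8192000 / 2048
    = 4000.0 Hz

4000.0 Hz


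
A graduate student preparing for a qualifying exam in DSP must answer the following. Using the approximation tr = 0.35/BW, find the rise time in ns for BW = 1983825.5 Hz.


Rise time from bandwidth relationship:
tr = 0.35 / BW
   = 0.35 / 1983825.5
   = 1.764268077e-07 s
   = 176.4268 ns

176.4268 ns


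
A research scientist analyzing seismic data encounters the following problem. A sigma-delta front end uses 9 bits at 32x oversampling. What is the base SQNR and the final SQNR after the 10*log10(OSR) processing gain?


Step 1 — baseline SQNR at Nyquist:
SQNR_base = 6.02*N + 1.76
          = 6.02*9 + 1.76
          = 55.94 dB

Step 2 — oversampling processing gain:
G = 10*log10(OSR) = 10*log10(32) = 15.05 dB

Step 3 — total:
SQNR_total = 55.94 + 15.05 = 70.99 dB

Base SQNR = 55.94 dB; oversampled SQNR = 70.99 dB


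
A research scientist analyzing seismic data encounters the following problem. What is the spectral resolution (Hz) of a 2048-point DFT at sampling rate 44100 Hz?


DFT frequency resolution:
df = fs / N
   = 44100 / 2048
   = 21.5332 Hz

21.5332 Hz


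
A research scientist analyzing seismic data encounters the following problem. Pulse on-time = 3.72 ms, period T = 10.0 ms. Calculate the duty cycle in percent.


Duty cycle as a percentage:
DC = (t_on / T) * 100
   = (3.72 / 10.0) * 100
   = 0.372 * 100
   = 37.2 %

37.2 %


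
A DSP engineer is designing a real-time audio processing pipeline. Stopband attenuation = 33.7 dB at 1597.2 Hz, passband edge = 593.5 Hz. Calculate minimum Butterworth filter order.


Butterworth filter order formula:
n = log10(10^(A/10) - 1) / (2 * log10(f_stop/f_pass))
10^(33.7/10) - 1 = 2343.2288
f_stop/f_pass = 1597.2 / 593.5 = 2.6912
n = 3.9189 -> ceil = 4

4


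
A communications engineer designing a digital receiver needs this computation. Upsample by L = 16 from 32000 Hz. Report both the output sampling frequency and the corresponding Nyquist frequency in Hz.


Step 1 — output sample rate after interpolation by L:
fs_out = L * fs_in = 16 * 32000 = 512000 Hz

Step 2 — Nyquist frequency of the output stream:
f_Nyq = fs_out / 2 = 512000 / 2 = 256000.0 Hz

fs_out = 512000 Hz; f_Nyquist = 256000.0 Hz


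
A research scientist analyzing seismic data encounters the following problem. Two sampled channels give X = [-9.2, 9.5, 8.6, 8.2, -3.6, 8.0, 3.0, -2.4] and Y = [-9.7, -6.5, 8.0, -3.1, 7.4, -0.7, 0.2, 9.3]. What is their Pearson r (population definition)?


Pearson correlation coefficient (population):
r = cov(X,Y) / (std(X) * std(Y))
Mean X = 2.7625, Mean Y = 0.6125
Cov(X,Y) = 0.421719
Std(X) = 6.58368, Std(Y) = 6.602355
r = 0.0097

0.0097


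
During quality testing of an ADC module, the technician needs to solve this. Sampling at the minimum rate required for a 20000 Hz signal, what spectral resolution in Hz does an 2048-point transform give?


Step 1 — Nyquist sampling rate:
fs = 2 * fmax = 2 * 20000 = 40000 Hz

Step 2 — DFT bin spacing:
df = fs / N = 40000 / 2048 = 19.5312 Hz

19.5312 Hz


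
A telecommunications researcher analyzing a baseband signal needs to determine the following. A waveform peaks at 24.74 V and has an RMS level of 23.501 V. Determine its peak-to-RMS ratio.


Crest factor is the ratio of peak to RMS:
CF = V_peak / V_rms
   = 24.74 / 23.501
   = 1.0527

1.0527


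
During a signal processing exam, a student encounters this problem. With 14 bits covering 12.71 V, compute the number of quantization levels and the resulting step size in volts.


Step 1 — number of quantization levels:
L = 2^N = 2^14 = 16384

Step 2 — LSB step size:
delta = Vfs / L
      = 12.71 / 16384
      = 0.00077576 V

Levels = 16384; step size = 0.00077576 V


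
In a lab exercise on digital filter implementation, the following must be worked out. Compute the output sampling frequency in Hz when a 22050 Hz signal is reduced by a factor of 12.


Decimation reduces the sample rate:
fs_out = fs_in / M
       = 22050 / 12
       = 1837.5 Hz

1837.5 Hz


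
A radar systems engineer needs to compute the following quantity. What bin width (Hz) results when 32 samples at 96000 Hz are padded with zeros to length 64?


Frequency resolution after zero-padding:
N_padded = 32 * 2 = 64
df = fs / N_padded
   = 96000 / 64
   = 1500.0 Hz

1500.0 Hz


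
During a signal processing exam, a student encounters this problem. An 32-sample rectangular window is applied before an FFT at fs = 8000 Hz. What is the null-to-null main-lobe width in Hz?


Main lobe width for a rectangular window:
Width = 2 * fs / N
      = 2 * 8000 / 32
      = 16000 / 32
      = 500.0 Hz

500.0 Hz


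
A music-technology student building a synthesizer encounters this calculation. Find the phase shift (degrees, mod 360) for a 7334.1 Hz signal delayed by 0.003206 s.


Phase shift from frequency and time delay:
phi = 360 * f * t_delay
    = 360 * 7334.1 * 0.003206
    = 8464.72 degrees
    mod 360 = 184.72 degrees

184.72 degrees


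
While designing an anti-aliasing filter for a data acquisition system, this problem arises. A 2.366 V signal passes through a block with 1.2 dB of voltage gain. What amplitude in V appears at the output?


Output voltage from dB gain:
V_out = V_in * 10^(gain_dB / 20)
      = 2.366 * 10^(1.2 / 20)
      = 2.366 * 1.148154
      = 2.7165 V

2.7165 V


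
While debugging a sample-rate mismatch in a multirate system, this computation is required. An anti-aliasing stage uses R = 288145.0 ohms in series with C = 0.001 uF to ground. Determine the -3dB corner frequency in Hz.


Cutoff frequency of a first-order RC filter:
fc = 1 / (2 * pi * R * C)
C = 0.001 uF = 1e-09 F
fc = 1 / (2 * pi * 288145.0 * 1e-09)
   = 1 / 0.0018104684303373
   = 552.343241 Hz

552.343241 Hz


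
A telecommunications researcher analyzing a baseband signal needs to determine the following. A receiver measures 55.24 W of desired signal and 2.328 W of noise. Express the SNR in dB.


SNR in decibels:
SNR = 10 * log10(Ps / Pn)
    = 10 * log10(55.24 / 2.328)
    = 10 * log10(23.7285)
    = 10 * 1.3753
    = 13.75 dB

13.75 dB


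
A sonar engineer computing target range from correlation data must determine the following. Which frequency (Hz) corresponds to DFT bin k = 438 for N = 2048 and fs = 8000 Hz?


Frequency of DFT bin k:
f_k = k * fs / N
    = 438 * 8000 / 2048
    = 3504000 / 2048
    = 1710.938 Hz

1710.938 Hz


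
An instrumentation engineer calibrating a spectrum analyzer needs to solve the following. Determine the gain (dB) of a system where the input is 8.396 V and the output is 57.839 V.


Voltage gain in dB:
G = 20 * log10(Vout / Vin)
  = 20 * log10(57.839 / 8.396)
  = 20 * log10(6.888876)
  = 20 * 0.838148
  = 16.76 dB

16.76 dB


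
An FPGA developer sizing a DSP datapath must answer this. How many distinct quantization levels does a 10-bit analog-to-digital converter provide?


Number of quantization levels = 2^N
= 2^10
= 1024

1024


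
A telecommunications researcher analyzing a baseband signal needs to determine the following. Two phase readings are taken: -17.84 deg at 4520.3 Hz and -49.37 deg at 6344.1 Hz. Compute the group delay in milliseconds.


Group delay from phase difference:
tau = -d(phi)/d(omega)
d(phi) = -31.53 deg = -0.550302 rad
d(omega) = 2*pi*(6344.1 - 4520.3) = 11459.2734 rad/s
tau = -(-0.550302) / 11459.2734
    = 0.048 ms

0.048 ms


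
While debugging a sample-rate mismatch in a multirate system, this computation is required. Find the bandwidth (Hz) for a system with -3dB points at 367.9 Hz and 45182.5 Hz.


Bandwidth is the difference of -3dB frequencies:
BW = f_high - f_low
   = 45182.5 - 367.9
   = 44814.6 Hz

44814.6 Hz


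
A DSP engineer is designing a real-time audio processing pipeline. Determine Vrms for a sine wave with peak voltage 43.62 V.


RMS voltage for a sinusoidal waveform:
V_rms = V_peak / sqrt(2)
      = 43.62 / 1.414214
      = 30.844 V

30.844 V


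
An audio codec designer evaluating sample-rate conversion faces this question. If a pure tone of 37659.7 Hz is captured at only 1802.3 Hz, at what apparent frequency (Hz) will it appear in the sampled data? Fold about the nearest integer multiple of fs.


Compute the nearest integer multiple of fs to the signal:
n = round(37659.7 / 1802.3) = 21
f_alias = |37659.7 - 21 * 1802.3|
        = |37659.7 - 37848.3|
        = 188.6 Hz

188.6


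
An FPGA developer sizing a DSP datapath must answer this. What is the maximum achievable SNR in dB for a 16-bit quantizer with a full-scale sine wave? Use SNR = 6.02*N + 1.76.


Theoretical SNR for a full-scale sinusoid:
SNR = 6.02 * N + 1.76
    = 6.02 * 16 + 1.76
    = 96.32 + 1.76
    = 98.08 dB

98.08 dB
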